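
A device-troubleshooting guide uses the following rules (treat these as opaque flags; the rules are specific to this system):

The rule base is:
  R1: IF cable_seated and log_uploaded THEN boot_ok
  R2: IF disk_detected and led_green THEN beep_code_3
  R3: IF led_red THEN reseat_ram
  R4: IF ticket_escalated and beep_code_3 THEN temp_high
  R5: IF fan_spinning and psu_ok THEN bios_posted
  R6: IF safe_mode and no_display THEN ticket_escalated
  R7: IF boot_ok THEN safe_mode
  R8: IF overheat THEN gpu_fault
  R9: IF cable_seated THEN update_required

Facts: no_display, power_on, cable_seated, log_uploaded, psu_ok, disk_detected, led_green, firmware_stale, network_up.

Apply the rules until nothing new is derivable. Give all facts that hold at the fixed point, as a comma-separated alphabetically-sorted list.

Round 1 — R1, R2, R9, derive boot_ok, beep_code_3, update_required.
Round 2 — R7, derive safe_mode.
Round 3 — R6, derive ticket_escalated.
Round 4 — R4, derive temp_high.

beep_code_3, boot_ok, cable_seated, disk_detected, firmware_stale, led_green, log_uploaded, network_up, no_display, power_on, psu_ok, safe_mode, temp_high, ticket_escalated, update_required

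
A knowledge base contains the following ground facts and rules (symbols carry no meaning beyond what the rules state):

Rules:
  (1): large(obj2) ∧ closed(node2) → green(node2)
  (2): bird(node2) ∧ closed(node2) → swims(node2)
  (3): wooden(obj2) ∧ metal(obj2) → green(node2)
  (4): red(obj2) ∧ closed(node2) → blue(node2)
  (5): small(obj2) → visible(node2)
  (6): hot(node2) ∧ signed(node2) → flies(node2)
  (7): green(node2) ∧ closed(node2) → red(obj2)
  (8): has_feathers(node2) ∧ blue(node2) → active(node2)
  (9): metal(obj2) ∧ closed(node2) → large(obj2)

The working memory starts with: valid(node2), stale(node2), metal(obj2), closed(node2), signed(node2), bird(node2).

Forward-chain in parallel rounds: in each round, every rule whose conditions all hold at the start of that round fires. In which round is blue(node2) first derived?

4

Round 1 fires (2), (9), giving swims(node2), large(obj2).
Round 2 fires (1), giving green(node2).
Round 3 fires (7), giving red(obj2).
Round 4 fires (4), giving blue(node2).
blue(node2) first appears in round 4.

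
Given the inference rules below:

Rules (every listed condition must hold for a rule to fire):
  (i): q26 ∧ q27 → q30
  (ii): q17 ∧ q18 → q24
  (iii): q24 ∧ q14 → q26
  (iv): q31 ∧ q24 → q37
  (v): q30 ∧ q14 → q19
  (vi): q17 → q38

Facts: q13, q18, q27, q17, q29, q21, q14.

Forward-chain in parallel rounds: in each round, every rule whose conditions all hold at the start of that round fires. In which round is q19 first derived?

[1] (ii) [q17 ∧ q18 → q24]; (vi) [q17 → q38]. ⇒ new: q24, q38.
[2] (iii) [q24 ∧ q14 → q26]. ⇒ new: q26.
[3] (i) [q26 ∧ q27 → q30]. ⇒ new: q30.
[4] (v) [q30 ∧ q14 → q19]. ⇒ new: q19.
q19 first appears in round 4.

4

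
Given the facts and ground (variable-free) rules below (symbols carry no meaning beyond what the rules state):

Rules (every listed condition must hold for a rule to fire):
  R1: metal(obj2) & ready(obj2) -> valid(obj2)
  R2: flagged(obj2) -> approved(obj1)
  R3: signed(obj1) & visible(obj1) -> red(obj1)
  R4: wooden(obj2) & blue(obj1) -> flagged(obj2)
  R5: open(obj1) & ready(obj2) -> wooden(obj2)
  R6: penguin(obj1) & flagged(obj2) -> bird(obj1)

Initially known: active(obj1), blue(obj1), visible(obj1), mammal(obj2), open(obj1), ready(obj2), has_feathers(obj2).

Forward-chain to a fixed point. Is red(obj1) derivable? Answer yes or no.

[1] R5 [open(obj1) & ready(obj2) -> wooden(obj2)]. ⇒ new: wooden(obj2).
[2] R4 [wooden(obj2) & blue(obj1) -> flagged(obj2)]. ⇒ new: flagged(obj2).
[3] R2 [flagged(obj2) -> approved(obj1)]. ⇒ new: approved(obj1).
Fixed point reached. red(obj1) is concluded only by R3; R3 needs signed(obj1) (never derived).

no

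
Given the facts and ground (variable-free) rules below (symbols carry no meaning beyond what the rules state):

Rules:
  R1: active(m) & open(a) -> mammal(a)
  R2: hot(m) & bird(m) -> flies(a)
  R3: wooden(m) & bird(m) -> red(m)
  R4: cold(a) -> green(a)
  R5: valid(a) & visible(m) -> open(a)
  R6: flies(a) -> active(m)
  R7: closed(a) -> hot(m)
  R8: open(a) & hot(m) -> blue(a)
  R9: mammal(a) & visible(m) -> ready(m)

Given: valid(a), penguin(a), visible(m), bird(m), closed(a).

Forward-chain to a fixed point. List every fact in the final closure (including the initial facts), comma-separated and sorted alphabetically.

[1] R5 [valid(a) & visible(m) -> open(a)]; R7 [closed(a) -> hot(m)]. ⇒ new: open(a), hot(m).
[2] R2 [hot(m) & bird(m) -> flies(a)]; R8 [open(a) & hot(m) -> blue(a)]. ⇒ new: flies(a), blue(a).
[3] R6 [flies(a) -> active(m)]. ⇒ new: active(m).
[4] R1 [active(m) & open(a) -> mammal(a)]. ⇒ new: mammal(a).
[5] R9 [mammal(a) & visible(m) -> ready(m)]. ⇒ new: ready(m).

active(m), bird(m), blue(a), closed(a), flies(a), hot(m), mammal(a), open(a), penguin(a), ready(m), valid(a), visible(m)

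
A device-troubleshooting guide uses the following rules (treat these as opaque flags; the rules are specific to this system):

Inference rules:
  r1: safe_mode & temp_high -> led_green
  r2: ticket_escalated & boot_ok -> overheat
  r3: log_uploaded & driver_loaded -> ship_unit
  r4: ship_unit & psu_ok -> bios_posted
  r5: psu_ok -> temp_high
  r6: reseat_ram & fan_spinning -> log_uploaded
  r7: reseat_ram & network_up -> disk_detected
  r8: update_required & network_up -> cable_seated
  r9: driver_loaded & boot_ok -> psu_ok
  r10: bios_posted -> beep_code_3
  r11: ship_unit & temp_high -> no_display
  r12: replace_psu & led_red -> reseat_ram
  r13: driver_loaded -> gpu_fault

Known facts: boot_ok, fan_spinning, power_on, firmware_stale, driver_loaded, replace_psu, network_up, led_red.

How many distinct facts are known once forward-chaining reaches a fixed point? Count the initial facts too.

18

[1] r9 [driver_loaded & boot_ok -> psu_ok]; r12 [replace_psu & led_red -> reseat_ram]; r13 [driver_loaded -> gpu_fault]. ⇒ new: psu_ok, reseat_ram, gpu_fault.
[2] r5 [psu_ok -> temp_high]; r6 [reseat_ram & fan_spinning -> log_uploaded]; r7 [reseat_ram & network_up -> disk_detected]. ⇒ new: temp_high, log_uploaded, disk_detected.
[3] r3 [log_uploaded & driver_loaded -> ship_unit]. ⇒ new: ship_unit.
[4] r4 [ship_unit & psu_ok -> bios_posted]; r11 [ship_unit & temp_high -> no_display]. ⇒ new: bios_posted, no_display.
[5] r10 [bios_posted -> beep_code_3]. ⇒ new: beep_code_3.
Closure: {beep_code_3, bios_posted, boot_ok, disk_detected, driver_loaded, fan_spinning, firmware_stale, gpu_fault, led_red, log_uploaded, network_up, no_display, power_on, psu_ok, replace_psu, reseat_ram, ship_unit, temp_high} — 18 facts.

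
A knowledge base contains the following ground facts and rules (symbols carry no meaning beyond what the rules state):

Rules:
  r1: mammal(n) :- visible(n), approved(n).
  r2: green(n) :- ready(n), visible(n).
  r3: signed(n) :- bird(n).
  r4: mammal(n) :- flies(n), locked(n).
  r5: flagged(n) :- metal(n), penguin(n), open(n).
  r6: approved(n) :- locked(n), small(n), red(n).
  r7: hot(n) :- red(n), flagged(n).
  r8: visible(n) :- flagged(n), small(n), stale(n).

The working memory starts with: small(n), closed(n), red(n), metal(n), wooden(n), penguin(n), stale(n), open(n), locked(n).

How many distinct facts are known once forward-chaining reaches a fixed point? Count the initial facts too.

Round 1 fires r5, r6, giving flagged(n), approved(n).
Round 2 fires r7, r8, giving hot(n), visible(n).
Round 3 fires r1, giving mammal(n).
Closure: {approved(n), closed(n), flagged(n), hot(n), locked(n), mammal(n), metal(n), open(n), penguin(n), red(n), small(n), stale(n), visible(n), wooden(n)} — 14 facts.

14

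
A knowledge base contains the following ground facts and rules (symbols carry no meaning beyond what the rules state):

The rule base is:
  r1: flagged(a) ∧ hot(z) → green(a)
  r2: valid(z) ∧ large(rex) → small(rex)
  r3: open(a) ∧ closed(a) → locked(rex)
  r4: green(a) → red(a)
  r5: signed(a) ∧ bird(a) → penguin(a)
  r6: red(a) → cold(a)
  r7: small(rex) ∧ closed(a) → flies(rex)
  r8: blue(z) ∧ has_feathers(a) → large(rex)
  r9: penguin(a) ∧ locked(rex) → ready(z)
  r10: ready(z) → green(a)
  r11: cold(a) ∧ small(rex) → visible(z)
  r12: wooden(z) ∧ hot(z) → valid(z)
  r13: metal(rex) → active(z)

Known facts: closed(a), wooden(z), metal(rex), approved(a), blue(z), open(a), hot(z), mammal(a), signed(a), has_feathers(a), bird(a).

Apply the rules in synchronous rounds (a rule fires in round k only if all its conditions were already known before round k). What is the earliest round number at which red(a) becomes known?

4

Round 1 — r3, r5, r8, r12, r13, derive locked(rex), penguin(a), large(rex), valid(z), active(z).
Round 2 — r2, r9, derive small(rex), ready(z).
Round 3 — r7, r10, derive flies(rex), green(a).
Round 4 — r4, derive red(a).
red(a) first appears in round 4.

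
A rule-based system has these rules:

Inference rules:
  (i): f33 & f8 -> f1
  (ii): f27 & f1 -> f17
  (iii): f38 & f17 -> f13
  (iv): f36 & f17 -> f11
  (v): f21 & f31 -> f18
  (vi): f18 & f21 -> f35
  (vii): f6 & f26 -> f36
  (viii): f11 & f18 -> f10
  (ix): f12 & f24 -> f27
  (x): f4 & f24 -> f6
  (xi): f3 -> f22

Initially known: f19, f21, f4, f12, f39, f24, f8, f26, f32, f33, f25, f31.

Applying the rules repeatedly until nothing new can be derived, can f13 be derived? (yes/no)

no

Round 1: (i) [f33 & f8 -> f1]; (v) [f21 & f31 -> f18]; (ix) [f12 & f24 -> f27]; (x) [f4 & f24 -> f6]. New: f1, f18, f27, f6.
Round 2: (ii) [f27 & f1 -> f17]; (vi) [f18 & f21 -> f35]; (vii) [f6 & f26 -> f36]. New: f17, f35, f36.
Round 3: (iv) [f36 & f17 -> f11]. New: f11.
Round 4: (viii) [f11 & f18 -> f10]. New: f10.
Fixed point reached. f13 is concluded only by (iii); (iii) needs f38 (never derived).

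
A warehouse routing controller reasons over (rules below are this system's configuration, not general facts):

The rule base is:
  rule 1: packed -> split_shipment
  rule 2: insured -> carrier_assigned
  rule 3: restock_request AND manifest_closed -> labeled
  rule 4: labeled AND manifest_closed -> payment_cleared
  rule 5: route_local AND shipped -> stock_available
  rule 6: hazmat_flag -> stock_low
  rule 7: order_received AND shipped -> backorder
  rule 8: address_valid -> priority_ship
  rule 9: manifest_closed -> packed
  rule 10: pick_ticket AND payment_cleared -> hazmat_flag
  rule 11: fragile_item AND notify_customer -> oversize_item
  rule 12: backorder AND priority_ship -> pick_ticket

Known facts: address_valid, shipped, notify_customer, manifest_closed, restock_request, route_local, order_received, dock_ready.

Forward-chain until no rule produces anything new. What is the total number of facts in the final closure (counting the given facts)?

Round 1 — rule 3, rule 5, rule 7, rule 8, rule 9, derive labeled, stock_available, backorder, priority_ship, packed.
Round 2 — rule 1, rule 4, rule 12, derive split_shipment, payment_cleared, pick_ticket.
Round 3 — rule 10, derive hazmat_flag.
Round 4 — rule 6, derive stock_low.
Closure: {address_valid, backorder, dock_ready, hazmat_flag, labeled, manifest_closed, notify_customer, order_received, packed, payment_cleared, pick_ticket, priority_ship, restock_request, route_local, shipped, split_shipment, stock_available, stock_low} — 18 facts.

18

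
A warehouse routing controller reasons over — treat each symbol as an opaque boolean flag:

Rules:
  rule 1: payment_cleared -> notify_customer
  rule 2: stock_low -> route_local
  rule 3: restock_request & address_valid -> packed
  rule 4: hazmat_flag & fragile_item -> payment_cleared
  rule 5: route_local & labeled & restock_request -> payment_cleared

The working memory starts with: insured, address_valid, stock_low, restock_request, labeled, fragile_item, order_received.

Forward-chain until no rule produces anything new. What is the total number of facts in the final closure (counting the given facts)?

11

[1] rule 2 [stock_low -> route_local]; rule 3 [restock_request & address_valid -> packed]. ⇒ new: route_local, packed.
[2] rule 5 [route_local & labeled & restock_request -> payment_cleared]. ⇒ new: payment_cleared.
[3] rule 1 [payment_cleared -> notify_customer]. ⇒ new: notify_customer.
Closure: {address_valid, fragile_item, insured, labeled, notify_customer, order_received, packed, payment_cleared, restock_request, route_local, stock_low} — 11 facts.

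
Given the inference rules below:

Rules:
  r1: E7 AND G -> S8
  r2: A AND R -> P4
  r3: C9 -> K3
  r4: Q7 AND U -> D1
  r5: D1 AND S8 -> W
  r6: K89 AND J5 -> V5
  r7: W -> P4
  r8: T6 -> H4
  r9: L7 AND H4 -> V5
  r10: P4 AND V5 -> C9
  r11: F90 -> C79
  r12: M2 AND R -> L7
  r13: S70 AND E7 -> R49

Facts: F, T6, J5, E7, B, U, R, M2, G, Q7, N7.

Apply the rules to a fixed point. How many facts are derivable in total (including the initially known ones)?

Round 1 — r1, r4, r8, r12, derive S8, D1, H4, L7.
Round 2 — r5, r9, derive W, V5.
Round 3 — r7, derive P4.
Round 4 — r10, derive C9.
Round 5 — r3, derive K3.
Closure: {B, C9, D1, E7, F, G, H4, J5, K3, L7, M2, N7, P4, Q7, R, S8, T6, U, V5, W} — 20 facts.

20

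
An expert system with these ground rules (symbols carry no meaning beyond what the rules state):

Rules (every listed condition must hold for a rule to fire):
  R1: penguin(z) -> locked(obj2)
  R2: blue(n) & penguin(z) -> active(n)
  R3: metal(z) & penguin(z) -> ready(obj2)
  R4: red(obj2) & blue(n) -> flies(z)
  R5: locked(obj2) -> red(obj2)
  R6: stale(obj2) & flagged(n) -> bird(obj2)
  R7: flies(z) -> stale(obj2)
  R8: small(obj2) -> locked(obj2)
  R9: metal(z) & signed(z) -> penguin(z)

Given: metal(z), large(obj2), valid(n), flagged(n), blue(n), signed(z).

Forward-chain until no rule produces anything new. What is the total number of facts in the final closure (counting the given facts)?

[1] R9 [metal(z) & signed(z) -> penguin(z)]. ⇒ new: penguin(z).
[2] R1 [penguin(z) -> locked(obj2)]; R2 [blue(n) & penguin(z) -> active(n)]; R3 [metal(z) & penguin(z) -> ready(obj2)]. ⇒ new: locked(obj2), active(n), ready(obj2).
[3] R5 [locked(obj2) -> red(obj2)]. ⇒ new: red(obj2).
[4] R4 [red(obj2) & blue(n) -> flies(z)]. ⇒ new: flies(z).
[5] R7 [flies(z) -> stale(obj2)]. ⇒ new: stale(obj2).
[6] R6 [stale(obj2) & flagged(n) -> bird(obj2)]. ⇒ new: bird(obj2).
Closure: {active(n), bird(obj2), blue(n), flagged(n), flies(z), large(obj2), locked(obj2), metal(z), penguin(z), ready(obj2), red(obj2), signed(z), stale(obj2), valid(n)} — 14 facts.

14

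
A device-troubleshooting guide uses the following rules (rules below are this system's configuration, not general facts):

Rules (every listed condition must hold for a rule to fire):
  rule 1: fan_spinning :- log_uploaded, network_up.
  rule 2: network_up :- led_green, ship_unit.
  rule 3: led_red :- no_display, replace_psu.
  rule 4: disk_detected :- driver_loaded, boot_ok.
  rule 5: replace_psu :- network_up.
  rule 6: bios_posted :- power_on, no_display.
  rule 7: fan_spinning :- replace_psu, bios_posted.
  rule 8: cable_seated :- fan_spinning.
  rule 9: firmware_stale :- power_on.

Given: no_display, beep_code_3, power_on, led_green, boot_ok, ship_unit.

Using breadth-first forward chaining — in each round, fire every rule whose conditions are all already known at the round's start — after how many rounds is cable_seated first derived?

[1] rule 2 [network_up :- led_green, ship_unit.]; rule 6 [bios_posted :- power_on, no_display.]; rule 9 [firmware_stale :- power_on.]. ⇒ new: network_up, bios_posted, firmware_stale.
[2] rule 5 [replace_psu :- network_up.]. ⇒ new: replace_psu.
[3] rule 3 [led_red :- no_display, replace_psu.]; rule 7 [fan_spinning :- replace_psu, bios_posted.]. ⇒ new: led_red, fan_spinning.
[4] rule 8 [cable_seated :- fan_spinning.]. ⇒ new: cable_seated.
cable_seated first appears in round 4.

4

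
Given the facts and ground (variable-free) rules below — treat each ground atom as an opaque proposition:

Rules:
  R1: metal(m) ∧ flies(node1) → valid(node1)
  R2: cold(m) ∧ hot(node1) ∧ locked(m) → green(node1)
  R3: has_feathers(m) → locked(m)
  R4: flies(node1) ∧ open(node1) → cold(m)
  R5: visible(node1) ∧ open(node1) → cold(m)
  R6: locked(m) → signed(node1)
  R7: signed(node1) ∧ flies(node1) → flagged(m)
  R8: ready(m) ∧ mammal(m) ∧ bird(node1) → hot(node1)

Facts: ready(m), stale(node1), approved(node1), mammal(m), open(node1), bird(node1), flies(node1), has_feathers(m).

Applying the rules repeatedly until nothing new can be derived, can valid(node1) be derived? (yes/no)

no

[1] R3 [has_feathers(m) → locked(m)]; R4 [flies(node1) ∧ open(node1) → cold(m)]; R8 [ready(m) ∧ mammal(m) ∧ bird(node1) → hot(node1)]. ⇒ new: locked(m), cold(m), hot(node1).
[2] R2 [cold(m) ∧ hot(node1) ∧ locked(m) → green(node1)]; R6 [locked(m) → signed(node1)]. ⇒ new: green(node1), signed(node1).
[3] R7 [signed(node1) ∧ flies(node1) → flagged(m)]. ⇒ new: flagged(m).
Fixed point reached. valid(node1) is concluded only by R1; R1 needs metal(m) (never derived).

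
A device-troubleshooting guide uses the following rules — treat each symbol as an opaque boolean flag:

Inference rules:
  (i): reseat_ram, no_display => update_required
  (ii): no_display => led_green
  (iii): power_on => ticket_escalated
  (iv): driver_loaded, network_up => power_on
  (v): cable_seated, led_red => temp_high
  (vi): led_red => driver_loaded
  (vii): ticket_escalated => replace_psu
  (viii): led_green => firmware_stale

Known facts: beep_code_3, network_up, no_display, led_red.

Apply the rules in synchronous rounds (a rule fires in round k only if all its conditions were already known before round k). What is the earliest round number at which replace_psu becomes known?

4

Round 1: (ii) [no_display => led_green]; (vi) [led_red => driver_loaded]. New: led_green, driver_loaded.
Round 2: (iv) [driver_loaded, network_up => power_on]; (viii) [led_green => firmware_stale]. New: power_on, firmware_stale.
Round 3: (iii) [power_on => ticket_escalated]. New: ticket_escalated.
Round 4: (vii) [ticket_escalated => replace_psu]. New: replace_psu.
replace_psu first appears in round 4.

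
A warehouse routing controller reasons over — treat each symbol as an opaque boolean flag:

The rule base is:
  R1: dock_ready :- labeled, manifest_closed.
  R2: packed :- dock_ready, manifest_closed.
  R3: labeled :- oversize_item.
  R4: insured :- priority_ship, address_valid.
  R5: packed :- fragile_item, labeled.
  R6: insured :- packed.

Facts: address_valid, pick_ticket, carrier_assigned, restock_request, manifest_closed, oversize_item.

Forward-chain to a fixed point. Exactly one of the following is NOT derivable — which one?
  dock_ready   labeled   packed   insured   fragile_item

Round 1: R3 [labeled :- oversize_item.]. Adds labeled.
Round 2: R1 [dock_ready :- labeled, manifest_closed.]. Adds dock_ready.
Round 3: R2 [packed :- dock_ready, manifest_closed.]. Adds packed.
Round 4: R6 [insured :- packed.]. Adds insured.
Derived: labeled (round 1), packed (round 3), dock_ready (round 2), insured (round 4). fragile_item never appears in any round.

fragile_item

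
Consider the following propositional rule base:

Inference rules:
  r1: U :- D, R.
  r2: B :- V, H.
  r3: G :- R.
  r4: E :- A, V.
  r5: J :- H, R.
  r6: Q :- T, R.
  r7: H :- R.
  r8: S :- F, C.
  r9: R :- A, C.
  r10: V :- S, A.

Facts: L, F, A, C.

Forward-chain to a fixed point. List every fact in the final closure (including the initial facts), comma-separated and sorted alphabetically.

Round 1: r8 [S :- F, C.]; r9 [R :- A, C.]. New: S, R.
Round 2: r3 [G :- R.]; r7 [H :- R.]; r10 [V :- S, A.]. New: G, H, V.
Round 3: r2 [B :- V, H.]; r4 [E :- A, V.]; r5 [J :- H, R.]. New: B, E, J.

A, B, C, E, F, G, H, J, L, R, S, V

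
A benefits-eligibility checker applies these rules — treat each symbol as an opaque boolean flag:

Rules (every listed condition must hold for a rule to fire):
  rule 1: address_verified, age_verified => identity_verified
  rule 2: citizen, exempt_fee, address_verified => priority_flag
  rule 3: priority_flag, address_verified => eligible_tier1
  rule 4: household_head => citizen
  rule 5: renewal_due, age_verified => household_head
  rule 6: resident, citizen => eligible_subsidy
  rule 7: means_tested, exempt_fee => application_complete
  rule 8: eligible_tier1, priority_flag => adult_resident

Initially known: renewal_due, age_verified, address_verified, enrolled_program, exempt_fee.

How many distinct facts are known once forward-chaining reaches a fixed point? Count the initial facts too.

11

Round 1 — rule 1, rule 5, derive identity_verified, household_head.
Round 2 — rule 4, derive citizen.
Round 3 — rule 2, derive priority_flag.
Round 4 — rule 3, derive eligible_tier1.
Round 5 — rule 8, derive adult_resident.
Closure: {address_verified, adult_resident, age_verified, citizen, eligible_tier1, enrolled_program, exempt_fee, household_head, identity_verified, priority_flag, renewal_due} — 11 facts.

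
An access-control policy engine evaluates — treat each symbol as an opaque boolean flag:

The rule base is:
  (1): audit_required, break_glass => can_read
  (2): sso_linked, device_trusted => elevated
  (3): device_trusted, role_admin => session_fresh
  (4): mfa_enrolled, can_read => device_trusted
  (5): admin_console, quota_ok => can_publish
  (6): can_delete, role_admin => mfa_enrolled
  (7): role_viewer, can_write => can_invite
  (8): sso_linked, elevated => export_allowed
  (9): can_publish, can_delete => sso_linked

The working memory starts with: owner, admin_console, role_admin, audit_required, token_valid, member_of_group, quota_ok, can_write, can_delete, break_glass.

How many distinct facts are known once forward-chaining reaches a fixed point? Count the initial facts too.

18

Round 1 fires (1), (5), (6), giving can_read, can_publish, mfa_enrolled.
Round 2 fires (4), (9), giving device_trusted, sso_linked.
Round 3 fires (2), (3), giving elevated, session_fresh.
Round 4 fires (8), giving export_allowed.
Closure: {admin_console, audit_required, break_glass, can_delete, can_publish, can_read, can_write, device_trusted, elevated, export_allowed, member_of_group, mfa_enrolled, owner, quota_ok, role_admin, session_fresh, sso_linked, token_valid} — 18 facts.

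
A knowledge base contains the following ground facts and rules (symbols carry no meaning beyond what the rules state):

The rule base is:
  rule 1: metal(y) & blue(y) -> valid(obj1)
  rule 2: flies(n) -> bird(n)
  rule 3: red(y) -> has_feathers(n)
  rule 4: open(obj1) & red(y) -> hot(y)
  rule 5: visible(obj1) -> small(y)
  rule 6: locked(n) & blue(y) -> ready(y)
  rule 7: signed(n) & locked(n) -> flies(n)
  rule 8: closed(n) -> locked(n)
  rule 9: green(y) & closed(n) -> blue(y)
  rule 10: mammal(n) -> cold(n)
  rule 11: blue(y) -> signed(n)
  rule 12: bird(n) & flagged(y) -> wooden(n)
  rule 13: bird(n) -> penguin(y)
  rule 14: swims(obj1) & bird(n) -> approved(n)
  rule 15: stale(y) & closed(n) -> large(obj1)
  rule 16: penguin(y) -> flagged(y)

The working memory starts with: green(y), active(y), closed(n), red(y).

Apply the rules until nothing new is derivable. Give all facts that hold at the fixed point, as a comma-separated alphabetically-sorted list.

active(y), bird(n), blue(y), closed(n), flagged(y), flies(n), green(y), has_feathers(n), locked(n), penguin(y), ready(y), red(y), signed(n), wooden(n)

Round 1: rule 3 [red(y) -> has_feathers(n)]; rule 8 [closed(n) -> locked(n)]; rule 9 [green(y) & closed(n) -> blue(y)]. New: has_feathers(n), locked(n), blue(y).
Round 2: rule 6 [locked(n) & blue(y) -> ready(y)]; rule 11 [blue(y) -> signed(n)]. New: ready(y), signed(n).
Round 3: rule 7 [signed(n) & locked(n) -> flies(n)]. New: flies(n).
Round 4: rule 2 [flies(n) -> bird(n)]. New: bird(n).
Round 5: rule 13 [bird(n) -> penguin(y)]. New: penguin(y).
Round 6: rule 16 [penguin(y) -> flagged(y)]. New: flagged(y).
Round 7: rule 12 [bird(n) & flagged(y) -> wooden(n)]. New: wooden(n).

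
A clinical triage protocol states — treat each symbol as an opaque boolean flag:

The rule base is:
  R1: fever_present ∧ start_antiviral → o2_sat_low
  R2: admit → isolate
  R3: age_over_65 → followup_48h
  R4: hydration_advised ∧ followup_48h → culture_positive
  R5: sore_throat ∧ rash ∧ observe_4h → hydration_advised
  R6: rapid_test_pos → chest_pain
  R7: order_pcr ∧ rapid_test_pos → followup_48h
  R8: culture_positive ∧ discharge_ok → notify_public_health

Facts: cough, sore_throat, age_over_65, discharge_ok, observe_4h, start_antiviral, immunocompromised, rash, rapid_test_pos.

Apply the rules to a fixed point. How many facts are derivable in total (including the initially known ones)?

14

Round 1: R3 [age_over_65 → followup_48h]; R5 [sore_throat ∧ rash ∧ observe_4h → hydration_advised]; R6 [rapid_test_pos → chest_pain]. Adds followup_48h, hydration_advised, chest_pain.
Round 2: R4 [hydration_advised ∧ followup_48h → culture_positive]. Adds culture_positive.
Round 3: R8 [culture_positive ∧ discharge_ok → notify_public_health]. Adds notify_public_health.
Closure: {age_over_65, chest_pain, cough, culture_positive, discharge_ok, followup_48h, hydration_advised, immunocompromised, notify_public_health, observe_4h, rapid_test_pos, rash, sore_throat, start_antiviral} — 14 facts.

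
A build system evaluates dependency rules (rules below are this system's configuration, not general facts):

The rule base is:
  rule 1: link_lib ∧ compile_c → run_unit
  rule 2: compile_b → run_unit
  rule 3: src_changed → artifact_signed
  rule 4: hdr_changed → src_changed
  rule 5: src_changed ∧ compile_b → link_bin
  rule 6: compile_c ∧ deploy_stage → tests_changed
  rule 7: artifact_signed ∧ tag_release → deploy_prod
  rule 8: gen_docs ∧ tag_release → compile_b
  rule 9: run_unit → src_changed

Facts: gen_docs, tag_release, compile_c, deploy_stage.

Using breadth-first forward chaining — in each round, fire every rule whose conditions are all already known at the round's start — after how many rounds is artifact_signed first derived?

4

[1] rule 6 [compile_c ∧ deploy_stage → tests_changed]; rule 8 [gen_docs ∧ tag_release → compile_b]. ⇒ new: tests_changed, compile_b.
[2] rule 2 [compile_b → run_unit]. ⇒ new: run_unit.
[3] rule 9 [run_unit → src_changed]. ⇒ new: src_changed.
[4] rule 3 [src_changed → artifact_signed]; rule 5 [src_changed ∧ compile_b → link_bin]. ⇒ new: artifact_signed, link_bin.
artifact_signed first appears in round 4.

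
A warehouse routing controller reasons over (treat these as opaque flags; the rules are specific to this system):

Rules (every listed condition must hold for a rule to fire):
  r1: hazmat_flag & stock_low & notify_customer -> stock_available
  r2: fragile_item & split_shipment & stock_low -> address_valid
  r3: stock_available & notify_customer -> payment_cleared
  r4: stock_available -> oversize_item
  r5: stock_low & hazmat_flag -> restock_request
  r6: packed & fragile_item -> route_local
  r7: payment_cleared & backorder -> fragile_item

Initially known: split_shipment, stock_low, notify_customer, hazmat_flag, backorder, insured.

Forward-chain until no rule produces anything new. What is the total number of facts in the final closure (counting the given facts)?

Round 1 — r1, r5, derive stock_available, restock_request.
Round 2 — r3, r4, derive payment_cleared, oversize_item.
Round 3 — r7, derive fragile_item.
Round 4 — r2, derive address_valid.
Closure: {address_valid, backorder, fragile_item, hazmat_flag, insured, notify_customer, oversize_item, payment_cleared, restock_request, split_shipment, stock_available, stock_low} — 12 facts.

12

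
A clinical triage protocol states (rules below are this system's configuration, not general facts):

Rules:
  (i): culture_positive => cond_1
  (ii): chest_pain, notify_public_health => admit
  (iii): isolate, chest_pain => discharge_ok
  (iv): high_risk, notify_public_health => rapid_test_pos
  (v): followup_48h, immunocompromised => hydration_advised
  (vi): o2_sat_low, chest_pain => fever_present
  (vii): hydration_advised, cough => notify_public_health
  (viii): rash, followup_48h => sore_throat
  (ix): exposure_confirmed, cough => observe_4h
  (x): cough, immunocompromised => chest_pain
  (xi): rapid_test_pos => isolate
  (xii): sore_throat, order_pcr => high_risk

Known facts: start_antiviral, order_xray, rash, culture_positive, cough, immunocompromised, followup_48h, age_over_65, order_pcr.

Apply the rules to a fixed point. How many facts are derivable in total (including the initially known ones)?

19

Round 1: (i) [culture_positive => cond_1]; (v) [followup_48h, immunocompromised => hydration_advised]; (viii) [rash, followup_48h => sore_throat]; (x) [cough, immunocompromised => chest_pain]. Adds cond_1, hydration_advised, sore_throat, chest_pain.
Round 2: (vii) [hydration_advised, cough => notify_public_health]; (xii) [sore_throat, order_pcr => high_risk]. Adds notify_public_health, high_risk.
Round 3: (ii) [chest_pain, notify_public_health => admit]; (iv) [high_risk, notify_public_health => rapid_test_pos]. Adds admit, rapid_test_pos.
Round 4: (xi) [rapid_test_pos => isolate]. Adds isolate.
Round 5: (iii) [isolate, chest_pain => discharge_ok]. Adds discharge_ok.
Closure: {admit, age_over_65, chest_pain, cond_1, cough, culture_positive, discharge_ok, followup_48h, high_risk, hydration_advised, immunocompromised, isolate, notify_public_health, order_pcr, order_xray, rapid_test_pos, rash, sore_throat, start_antiviral} — 19 facts.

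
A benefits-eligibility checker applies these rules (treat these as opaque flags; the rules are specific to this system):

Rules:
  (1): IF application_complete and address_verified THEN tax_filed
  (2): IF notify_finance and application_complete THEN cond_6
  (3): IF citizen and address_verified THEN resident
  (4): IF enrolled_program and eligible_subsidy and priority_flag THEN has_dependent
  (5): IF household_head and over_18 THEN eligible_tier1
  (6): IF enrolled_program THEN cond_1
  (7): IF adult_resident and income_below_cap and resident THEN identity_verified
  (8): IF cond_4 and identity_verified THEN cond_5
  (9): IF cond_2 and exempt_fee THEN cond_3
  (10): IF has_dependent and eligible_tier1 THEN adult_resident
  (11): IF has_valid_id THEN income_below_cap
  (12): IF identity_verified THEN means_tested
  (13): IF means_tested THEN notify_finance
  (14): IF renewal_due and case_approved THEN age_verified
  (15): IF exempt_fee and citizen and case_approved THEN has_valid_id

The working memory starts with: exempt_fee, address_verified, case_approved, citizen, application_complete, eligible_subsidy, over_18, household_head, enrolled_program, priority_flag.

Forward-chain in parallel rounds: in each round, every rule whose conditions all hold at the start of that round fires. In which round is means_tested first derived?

4

Round 1 — (1), (3), (4), (5), (6), (15), derive tax_filed, resident, has_dependent, eligible_tier1, cond_1, has_valid_id.
Round 2 — (10), (11), derive adult_resident, income_below_cap.
Round 3 — (7), derive identity_verified.
Round 4 — (12), derive means_tested.
means_tested first appears in round 4.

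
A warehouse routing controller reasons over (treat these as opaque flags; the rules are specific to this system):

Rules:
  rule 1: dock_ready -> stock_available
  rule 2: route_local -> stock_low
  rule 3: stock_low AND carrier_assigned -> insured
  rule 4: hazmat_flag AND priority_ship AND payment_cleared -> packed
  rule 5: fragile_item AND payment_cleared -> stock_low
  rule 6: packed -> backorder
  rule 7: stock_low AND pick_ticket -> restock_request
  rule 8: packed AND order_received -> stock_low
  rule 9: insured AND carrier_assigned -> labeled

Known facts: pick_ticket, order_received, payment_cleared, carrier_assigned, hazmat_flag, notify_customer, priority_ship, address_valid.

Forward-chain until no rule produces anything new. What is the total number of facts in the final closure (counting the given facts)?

Round 1: rule 4 [hazmat_flag AND priority_ship AND payment_cleared -> packed]. Adds packed.
Round 2: rule 6 [packed -> backorder]; rule 8 [packed AND order_received -> stock_low]. Adds backorder, stock_low.
Round 3: rule 3 [stock_low AND carrier_assigned -> insured]; rule 7 [stock_low AND pick_ticket -> restock_request]. Adds insured, restock_request.
Round 4: rule 9 [insured AND carrier_assigned -> labeled]. Adds labeled.
Closure: {address_valid, backorder, carrier_assigned, hazmat_flag, insured, labeled, notify_customer, order_received, packed, payment_cleared, pick_ticket, priority_ship, restock_request, stock_low} — 14 facts.

14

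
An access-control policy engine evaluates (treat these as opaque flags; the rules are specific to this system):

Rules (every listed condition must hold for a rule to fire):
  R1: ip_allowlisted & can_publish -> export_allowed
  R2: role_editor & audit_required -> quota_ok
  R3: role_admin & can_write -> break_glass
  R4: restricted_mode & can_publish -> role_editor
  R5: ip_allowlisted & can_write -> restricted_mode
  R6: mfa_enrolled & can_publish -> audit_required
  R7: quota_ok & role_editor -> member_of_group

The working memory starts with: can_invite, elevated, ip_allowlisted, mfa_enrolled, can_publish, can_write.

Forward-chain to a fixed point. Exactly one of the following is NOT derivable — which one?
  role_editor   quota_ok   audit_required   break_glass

Round 1: R1 [ip_allowlisted & can_publish -> export_allowed]; R5 [ip_allowlisted & can_write -> restricted_mode]; R6 [mfa_enrolled & can_publish -> audit_required]. Adds export_allowed, restricted_mode, audit_required.
Round 2: R4 [restricted_mode & can_publish -> role_editor]. Adds role_editor.
Round 3: R2 [role_editor & audit_required -> quota_ok]. Adds quota_ok.
Round 4: R7 [quota_ok & role_editor -> member_of_group]. Adds member_of_group.
Derived: role_editor (round 2), audit_required (round 1), quota_ok (round 3). break_glass never appears in any round.

break_glass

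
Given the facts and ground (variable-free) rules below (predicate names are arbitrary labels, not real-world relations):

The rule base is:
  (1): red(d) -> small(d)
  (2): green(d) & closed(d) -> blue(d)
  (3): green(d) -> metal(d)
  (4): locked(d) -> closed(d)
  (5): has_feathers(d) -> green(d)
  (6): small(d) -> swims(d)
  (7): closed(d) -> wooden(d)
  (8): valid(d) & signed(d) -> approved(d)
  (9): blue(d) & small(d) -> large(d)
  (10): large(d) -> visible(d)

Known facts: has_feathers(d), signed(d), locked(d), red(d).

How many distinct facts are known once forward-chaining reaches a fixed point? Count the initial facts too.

13

[1] (1) [red(d) -> small(d)]; (4) [locked(d) -> closed(d)]; (5) [has_feathers(d) -> green(d)]. ⇒ new: small(d), closed(d), green(d).
[2] (2) [green(d) & closed(d) -> blue(d)]; (3) [green(d) -> metal(d)]; (6) [small(d) -> swims(d)]; (7) [closed(d) -> wooden(d)]. ⇒ new: blue(d), metal(d), swims(d), wooden(d).
[3] (9) [blue(d) & small(d) -> large(d)]. ⇒ new: large(d).
[4] (10) [large(d) -> visible(d)]. ⇒ new: visible(d).
Closure: {blue(d), closed(d), green(d), has_feathers(d), large(d), locked(d), metal(d), red(d), signed(d), small(d), swims(d), visible(d), wooden(d)} — 13 facts.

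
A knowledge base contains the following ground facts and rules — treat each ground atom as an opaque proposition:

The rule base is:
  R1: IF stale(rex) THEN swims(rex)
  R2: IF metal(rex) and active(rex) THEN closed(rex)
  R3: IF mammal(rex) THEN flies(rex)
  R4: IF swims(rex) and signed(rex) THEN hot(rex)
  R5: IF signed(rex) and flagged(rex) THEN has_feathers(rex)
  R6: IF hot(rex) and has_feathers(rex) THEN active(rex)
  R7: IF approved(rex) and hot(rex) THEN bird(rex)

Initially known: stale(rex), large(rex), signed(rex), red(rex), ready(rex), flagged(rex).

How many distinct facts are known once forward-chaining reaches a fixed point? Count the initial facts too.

Round 1 — R1, R5, derive swims(rex), has_feathers(rex).
Round 2 — R4, derive hot(rex).
Round 3 — R6, derive active(rex).
Closure: {active(rex), flagged(rex), has_feathers(rex), hot(rex), large(rex), ready(rex), red(rex), signed(rex), stale(rex), swims(rex)} — 10 facts.

10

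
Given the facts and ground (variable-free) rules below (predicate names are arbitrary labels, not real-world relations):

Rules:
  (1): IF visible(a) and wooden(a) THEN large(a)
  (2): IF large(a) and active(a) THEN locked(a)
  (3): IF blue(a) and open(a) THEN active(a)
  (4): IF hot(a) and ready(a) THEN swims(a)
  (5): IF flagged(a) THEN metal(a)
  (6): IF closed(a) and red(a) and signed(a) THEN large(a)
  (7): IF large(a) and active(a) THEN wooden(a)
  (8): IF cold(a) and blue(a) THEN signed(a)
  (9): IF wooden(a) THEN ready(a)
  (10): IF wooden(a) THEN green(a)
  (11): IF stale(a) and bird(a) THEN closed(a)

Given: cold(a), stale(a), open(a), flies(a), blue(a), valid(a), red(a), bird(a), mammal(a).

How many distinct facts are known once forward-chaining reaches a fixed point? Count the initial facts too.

[1] (3) [IF blue(a) and open(a) THEN active(a)]; (8) [IF cold(a) and blue(a) THEN signed(a)]; (11) [IF stale(a) and bird(a) THEN closed(a)]. ⇒ new: active(a), signed(a), closed(a).
[2] (6) [IF closed(a) and red(a) and signed(a) THEN large(a)]. ⇒ new: large(a).
[3] (2) [IF large(a) and active(a) THEN locked(a)]; (7) [IF large(a) and active(a) THEN wooden(a)]. ⇒ new: locked(a), wooden(a).
[4] (9) [IF wooden(a) THEN ready(a)]; (10) [IF wooden(a) THEN green(a)]. ⇒ new: ready(a), green(a).
Closure: {active(a), bird(a), blue(a), closed(a), cold(a), flies(a), green(a), large(a), locked(a), mammal(a), open(a), ready(a), red(a), signed(a), stale(a), valid(a), wooden(a)} — 17 facts.

17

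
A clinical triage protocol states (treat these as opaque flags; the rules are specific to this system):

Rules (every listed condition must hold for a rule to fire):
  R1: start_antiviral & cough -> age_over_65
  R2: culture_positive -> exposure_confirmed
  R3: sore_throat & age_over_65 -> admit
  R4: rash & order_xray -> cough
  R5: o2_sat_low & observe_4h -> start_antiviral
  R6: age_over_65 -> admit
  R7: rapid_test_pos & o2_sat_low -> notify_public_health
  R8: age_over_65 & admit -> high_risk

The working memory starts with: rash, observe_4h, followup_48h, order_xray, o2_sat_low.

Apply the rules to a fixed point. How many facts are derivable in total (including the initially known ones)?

10

Round 1: R4 [rash & order_xray -> cough]; R5 [o2_sat_low & observe_4h -> start_antiviral]. Adds cough, start_antiviral.
Round 2: R1 [start_antiviral & cough -> age_over_65]. Adds age_over_65.
Round 3: R6 [age_over_65 -> admit]. Adds admit.
Round 4: R8 [age_over_65 & admit -> high_risk]. Adds high_risk.
Closure: {admit, age_over_65, cough, followup_48h, high_risk, o2_sat_low, observe_4h, order_xray, rash, start_antiviral} — 10 facts.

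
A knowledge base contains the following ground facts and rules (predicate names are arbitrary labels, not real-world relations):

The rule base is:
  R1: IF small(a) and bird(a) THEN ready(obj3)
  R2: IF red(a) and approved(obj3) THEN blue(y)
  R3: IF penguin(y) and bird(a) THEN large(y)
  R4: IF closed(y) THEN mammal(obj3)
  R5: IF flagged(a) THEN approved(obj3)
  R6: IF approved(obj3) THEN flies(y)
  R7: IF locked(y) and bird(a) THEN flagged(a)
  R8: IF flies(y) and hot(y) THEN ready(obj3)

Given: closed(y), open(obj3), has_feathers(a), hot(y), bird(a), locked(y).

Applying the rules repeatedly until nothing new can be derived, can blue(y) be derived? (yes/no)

no

Round 1: R4 [IF closed(y) THEN mammal(obj3)]; R7 [IF locked(y) and bird(a) THEN flagged(a)]. Adds mammal(obj3), flagged(a).
Round 2: R5 [IF flagged(a) THEN approved(obj3)]. Adds approved(obj3).
Round 3: R6 [IF approved(obj3) THEN flies(y)]. Adds flies(y).
Round 4: R8 [IF flies(y) and hot(y) THEN ready(obj3)]. Adds ready(obj3).
Fixed point reached. blue(y) is concluded only by R2; R2 needs red(a) (never derived).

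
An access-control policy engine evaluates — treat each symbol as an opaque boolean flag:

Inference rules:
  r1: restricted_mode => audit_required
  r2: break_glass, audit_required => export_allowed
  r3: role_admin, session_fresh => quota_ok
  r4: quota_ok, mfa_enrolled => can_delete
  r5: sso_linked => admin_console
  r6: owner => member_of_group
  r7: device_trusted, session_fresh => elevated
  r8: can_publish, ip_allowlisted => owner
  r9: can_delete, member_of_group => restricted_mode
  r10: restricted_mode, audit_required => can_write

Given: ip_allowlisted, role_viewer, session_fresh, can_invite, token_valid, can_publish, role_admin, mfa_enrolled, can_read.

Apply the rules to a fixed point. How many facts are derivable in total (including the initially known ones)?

Round 1: r3 [role_admin, session_fresh => quota_ok]; r8 [can_publish, ip_allowlisted => owner]. New: quota_ok, owner.
Round 2: r4 [quota_ok, mfa_enrolled => can_delete]; r6 [owner => member_of_group]. New: can_delete, member_of_group.
Round 3: r9 [can_delete, member_of_group => restricted_mode]. New: restricted_mode.
Round 4: r1 [restricted_mode => audit_required]. New: audit_required.
Round 5: r10 [restricted_mode, audit_required => can_write]. New: can_write.
Closure: {audit_required, can_delete, can_invite, can_publish, can_read, can_write, ip_allowlisted, member_of_group, mfa_enrolled, owner, quota_ok, restricted_mode, role_admin, role_viewer, session_fresh, token_valid} — 16 facts.

16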